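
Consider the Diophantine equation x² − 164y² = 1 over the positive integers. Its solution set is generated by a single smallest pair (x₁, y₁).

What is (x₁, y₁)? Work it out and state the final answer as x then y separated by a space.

√164 = [12; 1,4,6,4,1,24, …], period ℓ=6 (even) → k=5
step 0: (12, 1)  from 12·(1,0) + (0,1)
step 1: (13, 1)  from 1·(12,1) + (1,0)
…
step 3: (397, 31)  from 6·(64,5) + (13,1)
step 4: (1652, 129)  from 4·(397,31) + (64,5)
step 5: (2049, 160)  from 1·(1652,129) + (397,31)
(x₁, y₁) = (2049, 160);  2049² − 164·160² = 1 ✓

2049 160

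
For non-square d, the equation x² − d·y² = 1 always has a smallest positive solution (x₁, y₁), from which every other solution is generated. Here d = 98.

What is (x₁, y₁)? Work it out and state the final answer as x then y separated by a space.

99 10

√98 = [9; 1,8,1,18, …], period ℓ=4 (even) → k=3
k=0  a_k=9  p_k/q_k = 9/1
k=1  a_k=1  p_k/q_k = 10/1
k=2  a_k=8  p_k/q_k = 89/9
k=3  a_k=1  p_k/q_k = 99/10
→ (99, 10).  Check: 99²=9801, 98·10²=9800, difference 1.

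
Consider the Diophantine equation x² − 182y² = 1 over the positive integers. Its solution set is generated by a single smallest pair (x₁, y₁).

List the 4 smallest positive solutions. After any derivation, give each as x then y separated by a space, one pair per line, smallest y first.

27 2
1457 108
78651 5830
4245697 314712

d=182: √d = [13; 2,26] (ℓ=2, even), read p_1/q_1
a_0=13:  p_0=13·1+0=13,  q_0=13·0+1=1
a_1=2:  p_1=2·13+1=27,  q_1=2·1+0=2
fundamental: x₁=27, y₁=2  (since 729 − 182·4 = 1)
(27+2√182)^2 = 1457 + 108√182
(27+2√182)^3 = 78651 + 5830√182
(27+2√182)^4 = 4245697 + 314712√182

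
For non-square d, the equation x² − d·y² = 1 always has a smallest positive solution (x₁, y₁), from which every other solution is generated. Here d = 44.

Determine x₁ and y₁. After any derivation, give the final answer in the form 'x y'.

199 30

d=44: √d = [6; 1,1,1,2,1,1,1,12] (ℓ=8, even), read p_7/q_7
k=0  a_k=6  p_k/q_k = 6/1
k=1  a_k=1  p_k/q_k = 7/1
…
k=6  a_k=1  p_k/q_k = 126/19
k=7  a_k=1  p_k/q_k = 199/30
fundamental: x₁=199, y₁=30  (since 39601 − 44·900 = 1)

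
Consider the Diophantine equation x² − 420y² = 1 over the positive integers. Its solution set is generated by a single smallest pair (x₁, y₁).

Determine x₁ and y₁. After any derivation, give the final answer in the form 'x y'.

41 2

√420 → a₀=20, period (2,40); ℓ=2 even so k=1
step 0: (20, 1)  from 20·(1,0) + (0,1)
step 1: (41, 2)  from 2·(20,1) + (1,0)
(x₁, y₁) = (41, 2);  41² − 420·2² = 1 ✓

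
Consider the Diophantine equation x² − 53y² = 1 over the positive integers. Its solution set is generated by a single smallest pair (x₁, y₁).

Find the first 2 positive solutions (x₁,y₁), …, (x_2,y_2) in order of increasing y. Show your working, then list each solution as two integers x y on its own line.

√53 → a₀=7, period (3,1,1,3,14); ℓ=5 odd so k=9
k=0  a_k=7  p_k/q_k = 7/1
…
k=2  a_k=1  p_k/q_k = 29/4
…
k=4  a_k=3  p_k/q_k = 182/25
k=5  a_k=14  p_k/q_k = 2599/357
k=6  a_k=3  p_k/q_k = 7979/1096
k=7  a_k=1  p_k/q_k = 10578/1453
k=8  a_k=1  p_k/q_k = 18557/2549
k=9  a_k=3  p_k/q_k = 66249/9100
(x₁, y₁) = (66249, 9100);  66249² − 53·9100² = 1 ✓
k=2:  x_2 = 66249·66249+53·9100·9100 = 8777860001,  y_2 = 66249·9100+9100·66249 = 1205731800

66249 9100
8777860001 1205731800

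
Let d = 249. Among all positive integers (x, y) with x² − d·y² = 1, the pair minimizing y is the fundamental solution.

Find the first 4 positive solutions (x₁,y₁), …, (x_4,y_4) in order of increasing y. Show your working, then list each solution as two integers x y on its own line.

[15; 1,3,1,1,5,…,3,1,30] for √249; ℓ=16 ⇒ convergent index 15
a_0=15:  p_0=15·1+0=15,  q_0=15·0+1=1
…
a_2=3:  p_2=3·16+15=63,  q_2=3·1+1=4
…
a_6=1:  p_6=1·789+142=931,  q_6=1·50+9=59
a_7=3:  p_7=3·931+789=3582,  q_7=3·59+50=227
a_8=10:  p_8=10·3582+931=36751,  q_8=10·227+59=2329
…
a_10=1:  p_10=1·113835+36751=150586,  q_10=1·7214+2329=9543
…
a_14=3:  p_14=3·1884116+1017351=6669699,  q_14=3·119401+64472=422675
a_15=1:  p_15=1·6669699+1884116=8553815,  q_15=1·422675+119401=542076
→ (8553815, 542076).  Check: 8553815²=73167751054225, 249·542076²=73167751054224, difference 1.
(x_2, y_2) = (8553815·8553815 + 249·542076·542076, 8553815·542076 + 542076·8553815) = (146335502108449, 9273635639880)
(x_3, y_3) = (8553815·146335502108449 + 249·542076·9273635639880, 8553815·9273635639880 + 542076·146335502108449) = (2503453625935556812055, 158649927281879742324)
(x_4, y_4) = (8553815·2503453625935556812055 + 249·542076·158649927281879742324, 8553815·158649927281879742324 + 542076·2503453625935556812055) = (42828158354663763449114371201, 2714124255465295062538692240)

8553815 542076
146335502108449 9273635639880
2503453625935556812055 158649927281879742324
42828158354663763449114371201 2714124255465295062538692240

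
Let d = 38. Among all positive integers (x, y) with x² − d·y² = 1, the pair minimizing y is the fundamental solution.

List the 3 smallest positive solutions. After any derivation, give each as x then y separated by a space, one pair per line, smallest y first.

√38 = [6; 6,12, …], period ℓ=2 (even) → k=1
step 0: (6, 1)  from 6·(1,0) + (0,1)
step 1: (37, 6)  from 6·(6,1) + (1,0)
→ (37, 6).  Check: 37²=1369, 38·6²=1368, difference 1.
k=2:  x_2 = 37·37+38·6·6 = 2737,  y_2 = 37·6+6·37 = 444
k=3:  x_3 = 37·2737+38·6·444 = 202501,  y_3 = 37·444+6·2737 = 32850

37 6
2737 444
202501 32850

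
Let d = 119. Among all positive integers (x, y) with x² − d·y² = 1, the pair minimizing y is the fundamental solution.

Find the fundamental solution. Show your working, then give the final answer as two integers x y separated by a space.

120 11

[10; 1,9,1,20] for √119; ℓ=4 ⇒ convergent index 3
k=0  a_k=10  p_k/q_k = 10/1
k=1  a_k=1  p_k/q_k = 11/1
k=2  a_k=9  p_k/q_k = 109/10
k=3  a_k=1  p_k/q_k = 120/11
fundamental: x₁=120, y₁=11  (since 14400 − 119·121 = 1)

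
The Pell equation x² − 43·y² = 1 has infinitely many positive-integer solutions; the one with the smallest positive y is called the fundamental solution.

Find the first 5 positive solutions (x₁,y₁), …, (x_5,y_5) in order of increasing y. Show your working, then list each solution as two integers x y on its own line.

d=43: √d = [6; 1,1,3,1,5,1,3,1,1,12] (ℓ=10, even), read p_9/q_9
a_0=6:  p_0=6·1+0=6,  q_0=6·0+1=1
a_1=1:  p_1=1·6+1=7,  q_1=1·1+0=1
…
a_4=1:  p_4=1·46+13=59,  q_4=1·7+2=9
a_5=5:  p_5=5·59+46=341,  q_5=5·9+7=52
a_6=1:  p_6=1·341+59=400,  q_6=1·52+9=61
a_7=3:  p_7=3·400+341=1541,  q_7=3·61+52=235
a_8=1:  p_8=1·1541+400=1941,  q_8=1·235+61=296
a_9=1:  p_9=1·1941+1541=3482,  q_9=1·296+235=531
fundamental: x₁=3482, y₁=531  (since 12124324 − 43·281961 = 1)
k=2:  x_2 = 3482·3482+43·531·531 = 24248647,  y_2 = 3482·531+531·3482 = 3697884
k=3:  x_3 = 3482·24248647+43·531·3697884 = 168867574226,  y_3 = 3482·3697884+531·24248647 = 25752063645
k=4:  x_4 = 3482·168867574226+43·531·25752063645 = 1175993762661217,  y_4 = 3482·25752063645+531·168867574226 = 179337367525896
k=5:  x_5 = 3482·1175993762661217+43·531·179337367525896 = 8189620394305140962,  y_5 = 3482·179337367525896+531·1175993762661217 = 1248905401698276099

3482 531
24248647 3697884
168867574226 25752063645
1175993762661217 179337367525896
8189620394305140962 1248905401698276099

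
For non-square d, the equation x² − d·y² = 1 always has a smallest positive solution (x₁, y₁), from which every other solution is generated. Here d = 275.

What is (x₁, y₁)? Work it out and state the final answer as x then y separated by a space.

d=275: √d = [16; 1,1,2,1,1,32] (ℓ=6, even), read p_5/q_5
a_0=16:  p_0=16·1+0=16,  q_0=16·0+1=1
a_1=1:  p_1=1·16+1=17,  q_1=1·1+0=1
a_2=1:  p_2=1·17+16=33,  q_2=1·1+1=2
a_3=2:  p_3=2·33+17=83,  q_3=2·2+1=5
a_4=1:  p_4=1·83+33=116,  q_4=1·5+2=7
a_5=1:  p_5=1·116+83=199,  q_5=1·7+5=12
(x₁, y₁) = (199, 12);  199² − 275·12² = 1 ✓

199 12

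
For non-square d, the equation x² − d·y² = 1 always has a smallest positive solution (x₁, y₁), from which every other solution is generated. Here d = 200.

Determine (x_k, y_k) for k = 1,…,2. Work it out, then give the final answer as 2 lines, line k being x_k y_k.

√200 = [14; 7,28, …], period ℓ=2 (even) → k=1
a_0=14:  p_0=14·1+0=14,  q_0=14·0+1=1
a_1=7:  p_1=7·14+1=99,  q_1=7·1+0=7
(x₁, y₁) = (99, 7);  99² − 200·7² = 1 ✓
n=2: (99,7)∘(99,7) = (99·99+200·7·7, 99·7+7·99) = (19601,1386)

99 7
19601 1386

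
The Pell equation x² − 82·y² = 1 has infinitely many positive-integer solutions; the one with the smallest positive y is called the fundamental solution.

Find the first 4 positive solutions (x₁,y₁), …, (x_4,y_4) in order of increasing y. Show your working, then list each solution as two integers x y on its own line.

163 18
53137 5868
17322499 1912950
5647081537 623615832

√82 → a₀=9, period (18); ℓ=1 odd so k=1
i=0: a=9 ⇒ p=9, q=1
i=1: a=18 ⇒ p=163, q=18
fundamental: x₁=163, y₁=18  (since 26569 − 82·324 = 1)
n=2: (163,18)∘(163,18) = (163·163+82·18·18, 163·18+18·163) = (53137,5868)
n=3: (53137,5868)∘(163,18) = (163·53137+82·18·5868, 163·5868+18·53137) = (17322499,1912950)
n=4: (17322499,1912950)∘(163,18) = (163·17322499+82·18·1912950, 163·1912950+18·17322499) = (5647081537,623615832)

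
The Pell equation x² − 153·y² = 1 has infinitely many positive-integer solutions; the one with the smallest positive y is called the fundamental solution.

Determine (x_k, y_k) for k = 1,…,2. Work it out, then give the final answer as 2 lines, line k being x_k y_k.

√153 = [12; 2,1,2,2,2,1,2,24, …], period ℓ=8 (even) → k=7
step 0: (12, 1)  from 12·(1,0) + (0,1)
…
step 2: (37, 3)  from 1·(25,2) + (12,1)
step 3: (99, 8)  from 2·(37,3) + (25,2)
step 4: (235, 19)  from 2·(99,8) + (37,3)
step 5: (569, 46)  from 2·(235,19) + (99,8)
step 6: (804, 65)  from 1·(569,46) + (235,19)
step 7: (2177, 176)  from 2·(804,65) + (569,46)
→ (2177, 176).  Check: 2177²=4739329, 153·176²=4739328, difference 1.
(x_2, y_2) = (2177·2177 + 153·176·176, 2177·176 + 176·2177) = (9478657, 766304)

2177 176
9478657 766304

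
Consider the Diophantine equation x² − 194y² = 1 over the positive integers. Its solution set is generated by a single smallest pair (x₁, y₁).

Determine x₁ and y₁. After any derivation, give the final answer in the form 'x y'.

195 14

d=194: √d = [13; 1,12,1,26] (ℓ=4, even), read p_3/q_3
a_0=13:  p_0=13·1+0=13,  q_0=13·0+1=1
a_1=1:  p_1=1·13+1=14,  q_1=1·1+0=1
a_2=12:  p_2=12·14+13=181,  q_2=12·1+1=13
a_3=1:  p_3=1·181+14=195,  q_3=1·13+1=14
(x₁, y₁) = (195, 14);  195² − 194·14² = 1 ✓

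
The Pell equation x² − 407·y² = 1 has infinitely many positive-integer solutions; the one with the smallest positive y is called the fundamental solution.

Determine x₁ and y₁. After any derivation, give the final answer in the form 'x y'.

√407 = [20; 5,1,2,1,5,40, …], period ℓ=6 (even) → k=5
k=0  a_k=20  p_k/q_k = 20/1
…
k=2  a_k=1  p_k/q_k = 121/6
…
k=4  a_k=1  p_k/q_k = 464/23
k=5  a_k=5  p_k/q_k = 2663/132
(x₁, y₁) = (2663, 132);  2663² − 407·132² = 1 ✓

2663 132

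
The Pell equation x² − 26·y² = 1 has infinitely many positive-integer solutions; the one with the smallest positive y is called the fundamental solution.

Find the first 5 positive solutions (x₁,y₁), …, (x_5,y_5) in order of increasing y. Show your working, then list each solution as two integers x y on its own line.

[5; 10] for √26; ℓ=1 ⇒ convergent index 1
a_0=5:  p_0=5·1+0=5,  q_0=5·0+1=1
a_1=10:  p_1=10·5+1=51,  q_1=10·1+0=10
→ (51, 10).  Check: 51²=2601, 26·10²=2600, difference 1.
n=2: (51,10)∘(51,10) = (51·51+26·10·10, 51·10+10·51) = (5201,1020)
n=3: (5201,1020)∘(51,10) = (51·5201+26·10·1020, 51·1020+10·5201) = (530451,104030)
n=4: (530451,104030)∘(51,10) = (51·530451+26·10·104030, 51·104030+10·530451) = (54100801,10610040)
n=5: (54100801,10610040)∘(51,10) = (51·54100801+26·10·10610040, 51·10610040+10·54100801) = (5517751251,1082120050)

51 10
5201 1020
530451 104030
54100801 10610040
5517751251 1082120050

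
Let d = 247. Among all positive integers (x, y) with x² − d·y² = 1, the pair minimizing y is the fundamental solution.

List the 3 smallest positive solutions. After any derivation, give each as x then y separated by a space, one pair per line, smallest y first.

85292 5427
14549450527 925759368
2481903468612476 157919736025485

[15; 1,2,1,1,9,1,9,1,1,2,1,30] for √247; ℓ=12 ⇒ convergent index 11
a_0=15:  p_0=15·1+0=15,  q_0=15·0+1=1
…
a_2=2:  p_2=2·16+15=47,  q_2=2·1+1=3
…
a_8=1:  p_8=1·11520+1163=12683,  q_8=1·733+74=807
…
a_10=2:  p_10=2·24203+12683=61089,  q_10=2·1540+807=3887
a_11=1:  p_11=1·61089+24203=85292,  q_11=1·3887+1540=5427
(x₁, y₁) = (85292, 5427);  85292² − 247·5427² = 1 ✓
(x_2, y_2) = (85292·85292 + 247·5427·5427, 85292·5427 + 5427·85292) = (14549450527, 925759368)
(x_3, y_3) = (85292·14549450527 + 247·5427·925759368, 85292·925759368 + 5427·14549450527) = (2481903468612476, 157919736025485)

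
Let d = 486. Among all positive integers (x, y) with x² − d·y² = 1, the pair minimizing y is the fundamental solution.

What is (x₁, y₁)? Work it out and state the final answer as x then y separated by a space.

d=486: √d = [22; 22,44] (ℓ=2, even), read p_1/q_1
i=0: a=22 ⇒ p=22, q=1
i=1: a=22 ⇒ p=485, q=22
→ (485, 22).  Check: 485²=235225, 486·22²=235224, difference 1.

485 22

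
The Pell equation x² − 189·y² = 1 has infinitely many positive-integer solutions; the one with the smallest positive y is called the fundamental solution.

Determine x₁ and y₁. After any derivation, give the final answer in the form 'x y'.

d=189: √d = [13; 1,2,1,26] (ℓ=4, even), read p_3/q_3
a_0=13:  p_0=13·1+0=13,  q_0=13·0+1=1
a_1=1:  p_1=1·13+1=14,  q_1=1·1+0=1
a_2=2:  p_2=2·14+13=41,  q_2=2·1+1=3
a_3=1:  p_3=1·41+14=55,  q_3=1·3+1=4
fundamental: x₁=55, y₁=4  (since 3025 − 189·16 = 1)

55 4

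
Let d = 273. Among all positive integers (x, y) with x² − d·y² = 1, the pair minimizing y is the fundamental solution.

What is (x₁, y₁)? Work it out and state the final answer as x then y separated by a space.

√273 = [16; 1,1,10,1,1,32, …], period ℓ=6 (even) → k=5
a_0=16:  p_0=16·1+0=16,  q_0=16·0+1=1
…
a_2=1:  p_2=1·17+16=33,  q_2=1·1+1=2
a_3=10:  p_3=10·33+17=347,  q_3=10·2+1=21
a_4=1:  p_4=1·347+33=380,  q_4=1·21+2=23
a_5=1:  p_5=1·380+347=727,  q_5=1·23+21=44
→ (727, 44).  Check: 727²=528529, 273·44²=528528, difference 1.

727 44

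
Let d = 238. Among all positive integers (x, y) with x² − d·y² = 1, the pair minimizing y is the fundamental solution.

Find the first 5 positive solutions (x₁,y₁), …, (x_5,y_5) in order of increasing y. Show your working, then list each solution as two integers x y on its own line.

11663 756
272051137 17634456
6345864809999 411341319900
148023642285985537 9594947610352944
3452799473617033826063 223811747547751451844

√238 → a₀=15, period (2,2,1,14,1,2,2,30); ℓ=8 even so k=7
a_0=15:  p_0=15·1+0=15,  q_0=15·0+1=1
a_1=2:  p_1=2·15+1=31,  q_1=2·1+0=2
a_2=2:  p_2=2·31+15=77,  q_2=2·2+1=5
…
a_5=1:  p_5=1·1589+108=1697,  q_5=1·103+7=110
a_6=2:  p_6=2·1697+1589=4983,  q_6=2·110+103=323
a_7=2:  p_7=2·4983+1697=11663,  q_7=2·323+110=756
→ (11663, 756).  Check: 11663²=136025569, 238·756²=136025568, difference 1.
(11663+756√238)^2 = 272051137 + 17634456√238
(11663+756√238)^3 = 6345864809999 + 411341319900√238
(11663+756√238)^4 = 148023642285985537 + 9594947610352944√238
(11663+756√238)^5 = 3452799473617033826063 + 223811747547751451844√238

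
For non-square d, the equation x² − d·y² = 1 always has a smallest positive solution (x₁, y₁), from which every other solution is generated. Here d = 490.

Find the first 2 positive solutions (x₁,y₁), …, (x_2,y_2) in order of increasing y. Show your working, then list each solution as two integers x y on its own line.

1039681 46968
2161873163521 97663474416

√490 → a₀=22, period (7,2,1,4,4,4,1,2,7,44); ℓ=10 even so k=9
i=0: a=22 ⇒ p=22, q=1
…
i=7: a=1 ⇒ p=50315, q=2273
i=8: a=2 ⇒ p=141338, q=6385
i=9: a=7 ⇒ p=1039681, q=46968
fundamental: x₁=1039681, y₁=46968  (since 1080936581761 − 490·2205993024 = 1)
(x_2, y_2) = (1039681·1039681 + 490·46968·46968, 1039681·46968 + 46968·1039681) = (2161873163521, 97663474416)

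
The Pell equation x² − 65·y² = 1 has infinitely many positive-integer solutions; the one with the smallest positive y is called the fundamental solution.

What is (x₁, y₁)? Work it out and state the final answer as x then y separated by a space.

√65 → a₀=8, period (16); ℓ=1 odd so k=1
step 0: (8, 1)  from 8·(1,0) + (0,1)
step 1: (129, 16)  from 16·(8,1) + (1,0)
(x₁, y₁) = (129, 16);  129² − 65·16² = 1 ✓

129 16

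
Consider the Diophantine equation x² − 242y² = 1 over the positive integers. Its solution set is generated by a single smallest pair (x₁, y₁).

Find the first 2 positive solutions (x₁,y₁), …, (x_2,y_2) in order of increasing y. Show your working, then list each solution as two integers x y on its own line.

19601 1260
768398401 49394520

[15; 1,1,3,1,14,1,3,1,1,30] for √242; ℓ=10 ⇒ convergent index 9
k=0  a_k=15  p_k/q_k = 15/1
k=1  a_k=1  p_k/q_k = 16/1
k=2  a_k=1  p_k/q_k = 31/2
k=3  a_k=3  p_k/q_k = 109/7
k=4  a_k=1  p_k/q_k = 140/9
…
k=8  a_k=1  p_k/q_k = 10905/701
k=9  a_k=1  p_k/q_k = 19601/1260
fundamental: x₁=19601, y₁=1260  (since 384199201 − 242·1587600 = 1)
(19601+1260√242)^2 = 768398401 + 49394520√242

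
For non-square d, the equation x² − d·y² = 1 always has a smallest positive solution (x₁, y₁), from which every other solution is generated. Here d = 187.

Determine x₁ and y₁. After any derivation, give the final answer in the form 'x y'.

1682 123

d=187: √d = [13; 1,2,13,2,1,26] (ℓ=6, even), read p_5/q_5
a_0=13:  p_0=13·1+0=13,  q_0=13·0+1=1
a_1=1:  p_1=1·13+1=14,  q_1=1·1+0=1
a_2=2:  p_2=2·14+13=41,  q_2=2·1+1=3
a_3=13:  p_3=13·41+14=547,  q_3=13·3+1=40
a_4=2:  p_4=2·547+41=1135,  q_4=2·40+3=83
a_5=1:  p_5=1·1135+547=1682,  q_5=1·83+40=123
fundamental: x₁=1682, y₁=123  (since 2829124 − 187·15129 = 1)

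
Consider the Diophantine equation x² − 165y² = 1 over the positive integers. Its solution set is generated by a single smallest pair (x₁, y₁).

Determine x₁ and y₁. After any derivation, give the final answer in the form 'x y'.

1079 84

d=165: √d = [12; 1,5,2,5,1,24] (ℓ=6, even), read p_5/q_5
k=0  a_k=12  p_k/q_k = 12/1
…
k=4  a_k=5  p_k/q_k = 912/71
k=5  a_k=1  p_k/q_k = 1079/84
(x₁, y₁) = (1079, 84);  1079² − 165·84² = 1 ✓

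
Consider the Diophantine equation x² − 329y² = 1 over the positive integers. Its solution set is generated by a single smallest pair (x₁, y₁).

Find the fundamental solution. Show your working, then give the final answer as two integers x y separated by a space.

2376415 131016

√329 → a₀=18, period (7,4,2,1,1,4,1,1,2,4,7,36); ℓ=12 even so k=11
k=0  a_k=18  p_k/q_k = 18/1
k=1  a_k=7  p_k/q_k = 127/7
…
k=3  a_k=2  p_k/q_k = 1179/65
k=4  a_k=1  p_k/q_k = 1705/94
k=5  a_k=1  p_k/q_k = 2884/159
k=6  a_k=4  p_k/q_k = 13241/730
k=7  a_k=1  p_k/q_k = 16125/889
k=8  a_k=1  p_k/q_k = 29366/1619
…
k=10  a_k=4  p_k/q_k = 328794/18127
k=11  a_k=7  p_k/q_k = 2376415/131016
(x₁, y₁) = (2376415, 131016);  2376415² − 329·131016² = 1 ✓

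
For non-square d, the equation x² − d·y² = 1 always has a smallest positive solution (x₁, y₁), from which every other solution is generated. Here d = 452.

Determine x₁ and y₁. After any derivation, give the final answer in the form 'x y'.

1204353 56648

d=452: √d = [21; 3,1,5,3,10,3,5,1,3,42] (ℓ=10, even), read p_9/q_9
i=0: a=21 ⇒ p=21, q=1
…
i=2: a=1 ⇒ p=85, q=4
i=3: a=5 ⇒ p=489, q=23
…
i=7: a=5 ⇒ p=263904, q=12413
i=8: a=1 ⇒ p=313483, q=14745
i=9: a=3 ⇒ p=1204353, q=56648
fundamental: x₁=1204353, y₁=56648  (since 1450466148609 − 452·3208995904 = 1)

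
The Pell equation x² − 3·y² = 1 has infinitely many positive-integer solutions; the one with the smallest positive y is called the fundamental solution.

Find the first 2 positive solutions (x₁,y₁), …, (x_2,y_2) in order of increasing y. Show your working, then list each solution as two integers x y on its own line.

2 1
7 4

√3 = [1; 1,2, …], period ℓ=2 (even) → k=1
step 0: (1, 1)  from 1·(1,0) + (0,1)
step 1: (2, 1)  from 1·(1,1) + (1,0)
fundamental: x₁=2, y₁=1  (since 4 − 3·1 = 1)
(x_2, y_2) = (2·2 + 3·1·1, 2·1 + 1·2) = (7, 4)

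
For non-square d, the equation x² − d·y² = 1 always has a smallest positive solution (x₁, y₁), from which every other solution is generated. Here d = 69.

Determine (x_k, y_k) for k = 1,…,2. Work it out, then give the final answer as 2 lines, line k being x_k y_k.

7775 936
120901249 14554800

√69 = [8; 3,3,1,4,1,3,3,16, …], period ℓ=8 (even) → k=7
i=0: a=8 ⇒ p=8, q=1
i=1: a=3 ⇒ p=25, q=3
i=2: a=3 ⇒ p=83, q=10
i=3: a=1 ⇒ p=108, q=13
i=4: a=4 ⇒ p=515, q=62
i=5: a=1 ⇒ p=623, q=75
i=6: a=3 ⇒ p=2384, q=287
i=7: a=3 ⇒ p=7775, q=936
(x₁, y₁) = (7775, 936);  7775² − 69·936² = 1 ✓
(x_2, y_2) = (7775·7775 + 69·936·936, 7775·936 + 936·7775) = (120901249, 14554800)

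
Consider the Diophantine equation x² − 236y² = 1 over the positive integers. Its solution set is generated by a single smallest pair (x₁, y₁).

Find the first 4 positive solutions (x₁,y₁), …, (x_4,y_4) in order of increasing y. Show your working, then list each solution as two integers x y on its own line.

561799 36570
631236232801 41089978860
709255768702176199 46168618067101710
796918363201596536611201 51874966922918257173720

√236 → a₀=15, period (2,1,3,5,1,6,1,5,3,1,2,30); ℓ=12 even so k=11
i=0: a=15 ⇒ p=15, q=1
…
i=3: a=3 ⇒ p=169, q=11
i=4: a=5 ⇒ p=891, q=58
…
i=8: a=5 ⇒ p=48806, q=3177
i=9: a=3 ⇒ p=154729, q=10072
i=10: a=1 ⇒ p=203535, q=13249
i=11: a=2 ⇒ p=561799, q=36570
→ (561799, 36570).  Check: 561799²=315618116401, 236·36570²=315618116400, difference 1.
n=2: (561799,36570)∘(561799,36570) = (561799·561799+236·36570·36570, 561799·36570+36570·561799) = (631236232801,41089978860)
n=3: (631236232801,41089978860)∘(561799,36570) = (561799·631236232801+236·36570·41089978860, 561799·41089978860+36570·631236232801) = (709255768702176199,46168618067101710)
n=4: (709255768702176199,46168618067101710)∘(561799,36570) = (561799·709255768702176199+236·36570·46168618067101710, 561799·46168618067101710+36570·709255768702176199) = (796918363201596536611201,51874966922918257173720)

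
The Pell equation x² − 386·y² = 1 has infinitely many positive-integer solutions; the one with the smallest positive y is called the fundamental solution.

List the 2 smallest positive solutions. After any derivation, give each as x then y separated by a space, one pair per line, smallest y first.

√386 = [19; 1,1,1,4,1,18,1,4,1,1,1,38, …], period ℓ=12 (even) → k=11
step 0: (19, 1)  from 19·(1,0) + (0,1)
step 1: (20, 1)  from 1·(19,1) + (1,0)
…
step 4: (275, 14)  from 4·(59,3) + (39,2)
…
step 8: (32771, 1668)  from 4·(6621,337) + (6287,320)
step 9: (39392, 2005)  from 1·(32771,1668) + (6621,337)
step 10: (72163, 3673)  from 1·(39392,2005) + (32771,1668)
step 11: (111555, 5678)  from 1·(72163,3673) + (39392,2005)
→ (111555, 5678).  Check: 111555²=12444518025, 386·5678²=12444518024, difference 1.
(111555+5678√386)^2 = 24889036049 + 1266818580√386

111555 5678
24889036049 1266818580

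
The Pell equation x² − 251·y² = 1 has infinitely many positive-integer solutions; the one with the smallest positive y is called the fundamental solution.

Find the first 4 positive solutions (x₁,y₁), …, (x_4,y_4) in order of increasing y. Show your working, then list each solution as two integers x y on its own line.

√251 = [15; 1,5,2,1,2,…,5,1,30, …], period ℓ=14 (even) → k=13
k=0  a_k=15  p_k/q_k = 15/1
k=1  a_k=1  p_k/q_k = 16/1
…
k=4  a_k=1  p_k/q_k = 301/19
k=5  a_k=2  p_k/q_k = 808/51
k=6  a_k=2  p_k/q_k = 1917/121
k=7  a_k=15  p_k/q_k = 29563/1866
k=8  a_k=2  p_k/q_k = 61043/3853
k=9  a_k=2  p_k/q_k = 151649/9572
k=10  a_k=1  p_k/q_k = 212692/13425
k=11  a_k=2  p_k/q_k = 577033/36422
k=12  a_k=5  p_k/q_k = 3097857/195535
k=13  a_k=1  p_k/q_k = 3674890/231957
→ (3674890, 231957).  Check: 3674890²=13504816512100, 251·231957²=13504816512099, difference 1.
k=2:  x_2 = 3674890·3674890+251·231957·231957 = 27009633024199,  y_2 = 3674890·231957+231957·3674890 = 1704832919460
k=3:  x_3 = 3674890·27009633024199+251·231957·1704832919460 = 198514860608593651330,  y_3 = 3674890·1704832919460+231957·27009633024199 = 12530146894788486843
k=4:  x_4 = 3674890·198514860608593651330+251·231957·12530146894788486843 = 1459040552203802437039183201,  y_4 = 3674890·12530146894788486843+231957·198514860608593651330 = 92093823044376819996025080

3674890 231957
27009633024199 1704832919460
198514860608593651330 12530146894788486843
1459040552203802437039183201 92093823044376819996025080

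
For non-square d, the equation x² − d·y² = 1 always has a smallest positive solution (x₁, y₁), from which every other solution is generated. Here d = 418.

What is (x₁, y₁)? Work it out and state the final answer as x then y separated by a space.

33857 1656

[20; 2,4,20,4,2,40] for √418; ℓ=6 ⇒ convergent index 5
k=0  a_k=20  p_k/q_k = 20/1
k=1  a_k=2  p_k/q_k = 41/2
…
k=4  a_k=4  p_k/q_k = 15068/737
k=5  a_k=2  p_k/q_k = 33857/1656
(x₁, y₁) = (33857, 1656);  33857² − 418·1656² = 1 ✓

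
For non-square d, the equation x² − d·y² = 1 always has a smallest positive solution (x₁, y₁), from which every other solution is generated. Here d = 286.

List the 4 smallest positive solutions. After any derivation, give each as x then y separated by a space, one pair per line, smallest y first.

561835 33222
631317134449 37330564740
709392124465745995 41947235681362578
797122648497793485067201 47134850318039357456520

d=286: √d = [16; 1,10,3,3,2,3,3,10,1,32] (ℓ=10, even), read p_9/q_9
step 0: (16, 1)  from 16·(1,0) + (0,1)
step 1: (17, 1)  from 1·(16,1) + (1,0)
…
step 6: (15102, 893)  from 3·(4397,260) + (1911,113)
step 7: (49703, 2939)  from 3·(15102,893) + (4397,260)
step 8: (512132, 30283)  from 10·(49703,2939) + (15102,893)
step 9: (561835, 33222)  from 1·(512132,30283) + (49703,2939)
→ (561835, 33222).  Check: 561835²=315658567225, 286·33222²=315658567224, difference 1.
k=2:  x_2 = 561835·561835+286·33222·33222 = 631317134449,  y_2 = 561835·33222+33222·561835 = 37330564740
k=3:  x_3 = 561835·631317134449+286·33222·37330564740 = 709392124465745995,  y_3 = 561835·37330564740+33222·631317134449 = 41947235681362578
k=4:  x_4 = 561835·709392124465745995+286·33222·41947235681362578 = 797122648497793485067201,  y_4 = 561835·41947235681362578+33222·709392124465745995 = 47134850318039357456520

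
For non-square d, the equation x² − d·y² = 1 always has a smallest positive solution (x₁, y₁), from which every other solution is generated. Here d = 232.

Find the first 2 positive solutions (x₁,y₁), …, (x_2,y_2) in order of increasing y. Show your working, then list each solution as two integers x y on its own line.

[15; 4,3,7,3,4,30] for √232; ℓ=6 ⇒ convergent index 5
i=0: a=15 ⇒ p=15, q=1
…
i=2: a=3 ⇒ p=198, q=13
…
i=4: a=3 ⇒ p=4539, q=298
i=5: a=4 ⇒ p=19603, q=1287
→ (19603, 1287).  Check: 19603²=384277609, 232·1287²=384277608, difference 1.
k=2:  x_2 = 19603·19603+232·1287·1287 = 768555217,  y_2 = 19603·1287+1287·19603 = 50458122

19603 1287
768555217 50458122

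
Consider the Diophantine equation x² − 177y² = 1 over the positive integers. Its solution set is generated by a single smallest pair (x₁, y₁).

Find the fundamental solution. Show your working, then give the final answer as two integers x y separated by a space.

62423 4692

d=177: √d = [13; 3,3,2,8,2,3,3,26] (ℓ=8, even), read p_7/q_7
i=0: a=13 ⇒ p=13, q=1
…
i=2: a=3 ⇒ p=133, q=10
…
i=5: a=2 ⇒ p=5468, q=411
i=6: a=3 ⇒ p=18985, q=1427
i=7: a=3 ⇒ p=62423, q=4692
fundamental: x₁=62423, y₁=4692  (since 3896630929 − 177·22014864 = 1)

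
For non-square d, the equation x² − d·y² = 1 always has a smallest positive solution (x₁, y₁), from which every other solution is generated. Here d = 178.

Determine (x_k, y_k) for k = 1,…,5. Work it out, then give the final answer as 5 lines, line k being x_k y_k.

√178 = [13; 2,1,12,1,2,26, …], period ℓ=6 (even) → k=5
a_0=13:  p_0=13·1+0=13,  q_0=13·0+1=1
…
a_3=12:  p_3=12·40+27=507,  q_3=12·3+2=38
a_4=1:  p_4=1·507+40=547,  q_4=1·38+3=41
a_5=2:  p_5=2·547+507=1601,  q_5=2·41+38=120
→ (1601, 120).  Check: 1601²=2563201, 178·120²=2563200, difference 1.
(x_2, y_2) = (1601·1601 + 178·120·120, 1601·120 + 120·1601) = (5126401, 384240)
(x_3, y_3) = (1601·5126401 + 178·120·384240, 1601·384240 + 120·5126401) = (16414734401, 1230336360)
(x_4, y_4) = (1601·16414734401 + 178·120·1230336360, 1601·1230336360 + 120·16414734401) = (52559974425601, 3939536640480)
(x_5, y_5) = (1601·52559974425601 + 178·120·3939536640480, 1601·3939536640480 + 120·52559974425601) = (168297021696040001, 12614395092480600)

1601 120
5126401 384240
16414734401 1230336360
52559974425601 3939536640480
168297021696040001 12614395092480600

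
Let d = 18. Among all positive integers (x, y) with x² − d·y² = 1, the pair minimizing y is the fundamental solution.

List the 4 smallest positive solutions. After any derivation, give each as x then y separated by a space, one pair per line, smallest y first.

17 4
577 136
19601 4620
665857 156944

√18 = [4; 4,8, …], period ℓ=2 (even) → k=1
k=0  a_k=4  p_k/q_k = 4/1
k=1  a_k=4  p_k/q_k = 17/4
fundamental: x₁=17, y₁=4  (since 289 − 18·16 = 1)
k=2:  x_2 = 17·17+18·4·4 = 577,  y_2 = 17·4+4·17 = 136
k=3:  x_3 = 17·577+18·4·136 = 19601,  y_3 = 17·136+4·577 = 4620
k=4:  x_4 = 17·19601+18·4·4620 = 665857,  y_4 = 17·4620+4·19601 = 156944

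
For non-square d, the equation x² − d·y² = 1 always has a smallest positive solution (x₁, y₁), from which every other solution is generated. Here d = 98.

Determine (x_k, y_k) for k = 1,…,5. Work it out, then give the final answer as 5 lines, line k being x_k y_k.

99 10
19601 1980
3880899 392030
768398401 77619960
152139002499 15368360050

[9; 1,8,1,18] for √98; ℓ=4 ⇒ convergent index 3
i=0: a=9 ⇒ p=9, q=1
i=1: a=1 ⇒ p=10, q=1
i=2: a=8 ⇒ p=89, q=9
i=3: a=1 ⇒ p=99, q=10
fundamental: x₁=99, y₁=10  (since 9801 − 98·100 = 1)
(99+10√98)^2 = 19601 + 1980√98
(99+10√98)^3 = 3880899 + 392030√98
(99+10√98)^4 = 768398401 + 77619960√98
(99+10√98)^5 = 152139002499 + 15368360050√98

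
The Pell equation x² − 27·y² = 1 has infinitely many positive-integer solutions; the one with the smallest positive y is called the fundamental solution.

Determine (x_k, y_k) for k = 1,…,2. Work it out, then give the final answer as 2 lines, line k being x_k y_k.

26 5
1351 260

d=27: √d = [5; 5,10] (ℓ=2, even), read p_1/q_1
step 0: (5, 1)  from 5·(1,0) + (0,1)
step 1: (26, 5)  from 5·(5,1) + (1,0)
fundamental: x₁=26, y₁=5  (since 676 − 27·25 = 1)
(x_2, y_2) = (26·26 + 27·5·5, 26·5 + 5·26) = (1351, 260)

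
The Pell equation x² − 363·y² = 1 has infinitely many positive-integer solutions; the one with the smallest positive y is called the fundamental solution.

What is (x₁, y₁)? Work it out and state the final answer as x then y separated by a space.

362 19

[19; 19,38] for √363; ℓ=2 ⇒ convergent index 1
k=0  a_k=19  p_k/q_k = 19/1
k=1  a_k=19  p_k/q_k = 362/19
→ (362, 19).  Check: 362²=131044, 363·19²=131043, difference 1.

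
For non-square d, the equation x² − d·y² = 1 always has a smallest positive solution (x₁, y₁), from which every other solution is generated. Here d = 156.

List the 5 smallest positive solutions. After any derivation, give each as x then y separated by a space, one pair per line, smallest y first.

25 2
1249 100
62425 4998
3120001 249800
155937625 12485002

[12; 2,24] for √156; ℓ=2 ⇒ convergent index 1
a_0=12:  p_0=12·1+0=12,  q_0=12·0+1=1
a_1=2:  p_1=2·12+1=25,  q_1=2·1+0=2
fundamental: x₁=25, y₁=2  (since 625 − 156·4 = 1)
n=2: (25,2)∘(25,2) = (25·25+156·2·2, 25·2+2·25) = (1249,100)
n=3: (1249,100)∘(25,2) = (25·1249+156·2·100, 25·100+2·1249) = (62425,4998)
n=4: (62425,4998)∘(25,2) = (25·62425+156·2·4998, 25·4998+2·62425) = (3120001,249800)
n=5: (3120001,249800)∘(25,2) = (25·3120001+156·2·249800, 25·249800+2·3120001) = (155937625,12485002)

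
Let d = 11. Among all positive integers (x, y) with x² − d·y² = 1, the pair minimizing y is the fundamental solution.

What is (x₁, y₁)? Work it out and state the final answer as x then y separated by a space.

10 3

√11 = [3; 3,6, …], period ℓ=2 (even) → k=1
step 0: (3, 1)  from 3·(1,0) + (0,1)
step 1: (10, 3)  from 3·(3,1) + (1,0)
(x₁, y₁) = (10, 3);  10² − 11·3² = 1 ✓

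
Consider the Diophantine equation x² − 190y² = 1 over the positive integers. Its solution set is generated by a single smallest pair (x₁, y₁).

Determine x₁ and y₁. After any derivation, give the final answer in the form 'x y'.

52021 3774

d=190: √d = [13; 1,3,1,1,1,…,3,1,26] (ℓ=14, even), read p_13/q_13
i=0: a=13 ⇒ p=13, q=1
i=1: a=1 ⇒ p=14, q=1
i=2: a=3 ⇒ p=55, q=4
i=3: a=1 ⇒ p=69, q=5
i=4: a=1 ⇒ p=124, q=9
i=5: a=1 ⇒ p=193, q=14
i=6: a=2 ⇒ p=510, q=37
i=7: a=2 ⇒ p=1213, q=88
i=8: a=2 ⇒ p=2936, q=213
i=9: a=1 ⇒ p=4149, q=301
i=10: a=1 ⇒ p=7085, q=514
i=11: a=1 ⇒ p=11234, q=815
i=12: a=3 ⇒ p=40787, q=2959
i=13: a=1 ⇒ p=52021, q=3774
→ (52021, 3774).  Check: 52021²=2706184441, 190·3774²=2706184440, difference 1.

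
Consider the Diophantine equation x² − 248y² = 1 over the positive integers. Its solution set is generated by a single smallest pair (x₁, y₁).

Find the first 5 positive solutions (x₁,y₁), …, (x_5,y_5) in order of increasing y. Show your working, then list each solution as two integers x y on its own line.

63 4
7937 504
999999 63500
125991937 8000496
15873984063 1007998996

d=248: √d = [15; 1,2,1,30] (ℓ=4, even), read p_3/q_3
k=0  a_k=15  p_k/q_k = 15/1
…
k=2  a_k=2  p_k/q_k = 47/3
k=3  a_k=1  p_k/q_k = 63/4
→ (63, 4).  Check: 63²=3969, 248·4²=3968, difference 1.
(x_2, y_2) = (63·63 + 248·4·4, 63·4 + 4·63) = (7937, 504)
(x_3, y_3) = (63·7937 + 248·4·504, 63·504 + 4·7937) = (999999, 63500)
(x_4, y_4) = (63·999999 + 248·4·63500, 63·63500 + 4·999999) = (125991937, 8000496)
(x_5, y_5) = (63·125991937 + 248·4·8000496, 63·8000496 + 4·125991937) = (15873984063, 1007998996)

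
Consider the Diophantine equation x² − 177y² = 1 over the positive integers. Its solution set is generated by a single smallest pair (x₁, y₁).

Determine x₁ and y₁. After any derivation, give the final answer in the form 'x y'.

62423 4692

√177 → a₀=13, period (3,3,2,8,2,3,3,26); ℓ=8 even so k=7
i=0: a=13 ⇒ p=13, q=1
…
i=2: a=3 ⇒ p=133, q=10
i=3: a=2 ⇒ p=306, q=23
i=4: a=8 ⇒ p=2581, q=194
i=5: a=2 ⇒ p=5468, q=411
i=6: a=3 ⇒ p=18985, q=1427
i=7: a=3 ⇒ p=62423, q=4692
fundamental: x₁=62423, y₁=4692  (since 3896630929 − 177·22014864 = 1)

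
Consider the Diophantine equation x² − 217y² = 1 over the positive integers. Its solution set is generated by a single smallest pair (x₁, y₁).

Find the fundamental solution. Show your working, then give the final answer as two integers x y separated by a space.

3844063 260952

√217 → a₀=14, period (1,2,1,2,1,…,2,1,28); ℓ=16 even so k=15
k=0  a_k=14  p_k/q_k = 14/1
k=1  a_k=1  p_k/q_k = 15/1
k=2  a_k=2  p_k/q_k = 44/3
k=3  a_k=1  p_k/q_k = 59/4
k=4  a_k=2  p_k/q_k = 162/11
k=5  a_k=1  p_k/q_k = 221/15
k=6  a_k=1  p_k/q_k = 383/26
…
k=9  a_k=9  p_k/q_k = 139163/9447
k=10  a_k=1  p_k/q_k = 154218/10469
k=11  a_k=1  p_k/q_k = 293381/19916
…
k=13  a_k=1  p_k/q_k = 1034361/70217
k=14  a_k=2  p_k/q_k = 2809702/190735
k=15  a_k=1  p_k/q_k = 3844063/260952
fundamental: x₁=3844063, y₁=260952  (since 14776820347969 − 217·68095946304 = 1)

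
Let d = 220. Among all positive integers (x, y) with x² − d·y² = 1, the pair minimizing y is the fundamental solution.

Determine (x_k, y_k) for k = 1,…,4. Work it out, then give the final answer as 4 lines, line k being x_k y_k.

89 6
15841 1068
2819609 190098
501874561 33836376

d=220: √d = [14; 1,4,1,28] (ℓ=4, even), read p_3/q_3
i=0: a=14 ⇒ p=14, q=1
i=1: a=1 ⇒ p=15, q=1
i=2: a=4 ⇒ p=74, q=5
i=3: a=1 ⇒ p=89, q=6
fundamental: x₁=89, y₁=6  (since 7921 − 220·36 = 1)
(89+6√220)^2 = 15841 + 1068√220
(89+6√220)^3 = 2819609 + 190098√220
(89+6√220)^4 = 501874561 + 33836376√220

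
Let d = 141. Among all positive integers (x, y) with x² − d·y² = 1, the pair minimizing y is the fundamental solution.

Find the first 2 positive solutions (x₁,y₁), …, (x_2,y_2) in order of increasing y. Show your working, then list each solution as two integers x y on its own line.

95 8
18049 1520

√141 → a₀=11, period (1,6,1,22); ℓ=4 even so k=3
step 0: (11, 1)  from 11·(1,0) + (0,1)
step 1: (12, 1)  from 1·(11,1) + (1,0)
step 2: (83, 7)  from 6·(12,1) + (11,1)
step 3: (95, 8)  from 1·(83,7) + (12,1)
fundamental: x₁=95, y₁=8  (since 9025 − 141·64 = 1)
(95+8√141)^2 = 18049 + 1520√141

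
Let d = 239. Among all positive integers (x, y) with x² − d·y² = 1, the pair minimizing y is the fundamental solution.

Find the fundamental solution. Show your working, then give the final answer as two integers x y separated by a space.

√239 → a₀=15, period (2,5,1,2,4,15,4,2,1,5,2,30); ℓ=12 even so k=11
a_0=15:  p_0=15·1+0=15,  q_0=15·0+1=1
…
a_2=5:  p_2=5·31+15=170,  q_2=5·2+1=11
a_3=1:  p_3=1·170+31=201,  q_3=1·11+2=13
…
a_5=4:  p_5=4·572+201=2489,  q_5=4·37+13=161
…
a_7=4:  p_7=4·37907+2489=154117,  q_7=4·2452+161=9969
a_8=2:  p_8=2·154117+37907=346141,  q_8=2·9969+2452=22390
…
a_10=5:  p_10=5·500258+346141=2847431,  q_10=5·32359+22390=184185
a_11=2:  p_11=2·2847431+500258=6195120,  q_11=2·184185+32359=400729
fundamental: x₁=6195120, y₁=400729  (since 38379511814400 − 239·160583731441 = 1)

6195120 400729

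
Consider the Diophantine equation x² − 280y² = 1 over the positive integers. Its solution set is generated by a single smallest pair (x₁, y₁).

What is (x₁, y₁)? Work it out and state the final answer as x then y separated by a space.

251 15

[16; 1,2,1,2,1,32] for √280; ℓ=6 ⇒ convergent index 5
i=0: a=16 ⇒ p=16, q=1
i=1: a=1 ⇒ p=17, q=1
i=2: a=2 ⇒ p=50, q=3
…
i=4: a=2 ⇒ p=184, q=11
i=5: a=1 ⇒ p=251, q=15
fundamental: x₁=251, y₁=15  (since 63001 − 280·225 = 1)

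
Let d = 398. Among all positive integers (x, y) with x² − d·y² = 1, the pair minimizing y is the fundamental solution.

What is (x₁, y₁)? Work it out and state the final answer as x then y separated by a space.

d=398: √d = [19; 1,18,1,38] (ℓ=4, even), read p_3/q_3
k=0  a_k=19  p_k/q_k = 19/1
k=1  a_k=1  p_k/q_k = 20/1
k=2  a_k=18  p_k/q_k = 379/19
k=3  a_k=1  p_k/q_k = 399/20
fundamental: x₁=399, y₁=20  (since 159201 − 398·400 = 1)

399 20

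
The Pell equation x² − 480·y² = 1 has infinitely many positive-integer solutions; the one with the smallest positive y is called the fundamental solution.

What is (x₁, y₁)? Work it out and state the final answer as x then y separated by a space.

241 11

√480 → a₀=21, period (1,9,1,42); ℓ=4 even so k=3
i=0: a=21 ⇒ p=21, q=1
…
i=2: a=9 ⇒ p=219, q=10
i=3: a=1 ⇒ p=241, q=11
fundamental: x₁=241, y₁=11  (since 58081 − 480·121 = 1)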